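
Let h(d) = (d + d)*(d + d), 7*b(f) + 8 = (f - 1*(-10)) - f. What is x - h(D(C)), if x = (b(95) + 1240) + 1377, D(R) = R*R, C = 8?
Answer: -96367/7 ≈ -13767.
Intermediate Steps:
D(R) = R²
b(f) = 2/7 (b(f) = -8/7 + ((f - 1*(-10)) - f)/7 = -8/7 + ((f + 10) - f)/7 = -8/7 + ((10 + f) - f)/7 = -8/7 + (⅐)*10 = -8/7 + 10/7 = 2/7)
x = 18321/7 (x = (2/7 + 1240) + 1377 = 8682/7 + 1377 = 18321/7 ≈ 2617.3)
h(d) = 4*d² (h(d) = (2*d)*(2*d) = 4*d²)
x - h(D(C)) = 18321/7 - 4*(8²)² = 18321/7 - 4*64² = 18321/7 - 4*4096 = 18321/7 - 1*16384 = 18321/7 - 16384 = -96367/7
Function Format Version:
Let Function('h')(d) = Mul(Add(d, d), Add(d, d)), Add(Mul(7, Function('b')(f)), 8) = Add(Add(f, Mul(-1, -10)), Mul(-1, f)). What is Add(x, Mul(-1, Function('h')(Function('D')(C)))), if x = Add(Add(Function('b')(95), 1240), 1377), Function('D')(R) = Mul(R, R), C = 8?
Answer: Rational(-96367, 7) ≈ -13767.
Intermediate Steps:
Function('D')(R) = Pow(R, 2)
Function('b')(f) = Rational(2, 7) (Function('b')(f) = Add(Rational(-8, 7), Mul(Rational(1, 7), Add(Add(f, Mul(-1, -10)), Mul(-1, f)))) = Add(Rational(-8, 7), Mul(Rational(1, 7), Add(Add(f, 10), Mul(-1, f)))) = Add(Rational(-8, 7), Mul(Rational(1, 7), Add(Add(10, f), Mul(-1, f)))) = Add(Rational(-8, 7), Mul(Rational(1, 7), 10)) = Add(Rational(-8, 7), Rational(10, 7)) = Rational(2, 7))
x = Rational(18321, 7) (x = Add(Add(Rational(2, 7), 1240), 1377) = Add(Rational(8682, 7), 1377) = Rational(18321, 7) ≈ 2617.3)
Function('h')(d) = Mul(4, Pow(d, 2)) (Function('h')(d) = Mul(Mul(2, d), Mul(2, d)) = Mul(4, Pow(d, 2)))
Add(x, Mul(-1, Function('h')(Function('D')(C)))) = Add(Rational(18321, 7), Mul(-1, Mul(4, Pow(Pow(8, 2), 2)))) = Add(Rational(18321, 7), Mul(-1, Mul(4, Pow(64, 2)))) = Add(Rational(18321, 7), Mul(-1, Mul(4, 4096))) = Add(Rational(18321, 7), Mul(-1, 16384)) = Add(Rational(18321, 7), -16384) = Rational(-96367, 7)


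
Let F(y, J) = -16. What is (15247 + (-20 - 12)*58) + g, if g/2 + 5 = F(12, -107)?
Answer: 13349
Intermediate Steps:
g = -42 (g = -10 + 2*(-16) = -10 - 32 = -42)
(15247 + (-20 - 12)*58) + g = (15247 + (-20 - 12)*58) - 42 = (15247 - 32*58) - 42 = (15247 - 1856) - 42 = 13391 - 42 = 13349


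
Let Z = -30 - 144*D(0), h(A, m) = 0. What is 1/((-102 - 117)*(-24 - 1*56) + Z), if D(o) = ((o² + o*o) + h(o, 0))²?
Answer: 1/17490 ≈ 5.7176e-5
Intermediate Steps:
D(o) = 4*o⁴ (D(o) = ((o² + o*o) + 0)² = ((o² + o²) + 0)² = (2*o² + 0)² = (2*o²)² = 4*o⁴)
Z = -30 (Z = -30 - 576*0⁴ = -30 - 576*0 = -30 - 144*0 = -30 + 0 = -30)
1/((-102 - 117)*(-24 - 1*56) + Z) = 1/((-102 - 117)*(-24 - 1*56) - 30) = 1/(-219*(-24 - 56) - 30) = 1/(-219*(-80) - 30) = 1/(17520 - 30) = 1/17490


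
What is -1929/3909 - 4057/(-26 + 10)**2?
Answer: -5450879/333568 ≈ -16.341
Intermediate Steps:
-1929/3909 - 4057/(-26 + 10)**2 = -1929*1/3909 - 4057/((-16)**2) = -643/1303 - 4057/256 = -5450879/333568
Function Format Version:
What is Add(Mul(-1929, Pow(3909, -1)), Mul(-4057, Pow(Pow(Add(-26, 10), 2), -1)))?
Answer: Rational(-5450879, 333568) ≈ -16.341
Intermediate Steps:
Add(Mul(-1929, Pow(3909, -1)), Mul(-4057, Pow(Pow(Add(-26, 10), 2), -1))) = Add(Mul(-1929, Rational(1, 3909)), Mul(-4057, Pow(Pow(-16, 2), -1))) = Add(Rational(-643, 1303), Mul(-4057, Pow(256, -1))) = Add(Rational(-643, 1303), Mul(-4057, Rational(1, 256))) = Add(Rational(-643, 1303), Rational(-4057, 256)) = Rational(-5450879, 333568)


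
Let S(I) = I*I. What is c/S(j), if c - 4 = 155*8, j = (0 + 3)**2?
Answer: 1244/81 ≈ 15.358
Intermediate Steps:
j = 9 (j = 3**2 = 9)
c = 1244 (c = 4 + 155*8 = 4 + 1240 = 1244)
S(I) = I**2
c/S(j) = 1244/(9**2) = 1244/81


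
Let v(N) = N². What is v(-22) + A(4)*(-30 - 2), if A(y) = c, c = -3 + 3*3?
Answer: 292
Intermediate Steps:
c = 6 (c = -3 + 9 = 6)
A(y) = 6
v(-22) + A(4)*(-30 - 2) = (-22)² + 6*(-30 - 2) = 484 + 6*(-32) = 484 - 192 = 292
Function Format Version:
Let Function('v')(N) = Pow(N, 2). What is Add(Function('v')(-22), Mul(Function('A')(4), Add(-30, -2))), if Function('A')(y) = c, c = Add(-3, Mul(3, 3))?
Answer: 292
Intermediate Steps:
c = 6 (c = Add(-3, 9) = 6)
Function('A')(y) = 6
Add(Function('v')(-22), Mul(Function('A')(4), Add(-30, -2))) = Add(Pow(-22, 2), Mul(6, Add(-30, -2))) = Add(484, Mul(6, -32)) = Add(484, -192) = 292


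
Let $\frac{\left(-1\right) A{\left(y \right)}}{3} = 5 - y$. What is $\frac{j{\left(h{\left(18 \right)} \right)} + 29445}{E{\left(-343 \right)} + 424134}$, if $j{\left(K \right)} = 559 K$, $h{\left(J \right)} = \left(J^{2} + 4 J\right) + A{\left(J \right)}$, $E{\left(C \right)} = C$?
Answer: $\frac{272610}{423791} \approx 0.64326$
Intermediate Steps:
$A{\left(y \right)} = -15 + 3 y$ ($A{\left(y \right)} = - 3 \left(5 - y\right) = -15 + 3 y$)
$h{\left(J \right)} = -15 + J^{2} + 7 J$ ($h{\left(J \right)} = \left(J^{2} + 4 J\right) + \left(-15 + 3 J\right) = -15 + J^{2} + 7 J$)
$\frac{j{\left(h{\left(18 \right)} \right)} + 29445}{E{\left(-343 \right)} + 424134} = \frac{559 \left(-15 + 18^{2} + 7 \cdot 18\right) + 29445}{-343 + 424134} = \frac{559 \left(-15 + 324 + 126\right) + 29445}{423791} = \left(559 \cdot 435 + 29445\right) \frac{1}{423791} = \left(243165 + 29445\right) \frac{1}{423791} = 272610 \cdot \frac{1}{423791} = \frac{272610}{423791}$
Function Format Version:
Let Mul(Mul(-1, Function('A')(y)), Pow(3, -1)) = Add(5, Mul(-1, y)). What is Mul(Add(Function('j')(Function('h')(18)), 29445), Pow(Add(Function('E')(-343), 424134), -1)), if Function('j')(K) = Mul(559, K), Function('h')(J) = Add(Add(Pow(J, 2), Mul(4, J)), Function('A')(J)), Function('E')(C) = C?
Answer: Rational(272610, 423791) ≈ 0.64326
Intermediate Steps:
Function('A')(y) = Add(-15, Mul(3, y)) (Function('A')(y) = Mul(-3, Add(5, Mul(-1, y))) = Add(-15, Mul(3, y)))
Function('h')(J) = Add(-15, Pow(J, 2), Mul(7, J)) (Function('h')(J) = Add(Add(Pow(J, 2), Mul(4, J)), Add(-15, Mul(3, J))) = Add(-15, Pow(J, 2), Mul(7, J)))
Mul(Add(Function('j')(Function('h')(18)), 29445), Pow(Add(Function('E')(-343), 424134), -1)) = Mul(Add(Mul(559, Add(-15, Pow(18, 2), Mul(7, 18))), 29445), Pow(Add(-343, 424134), -1)) = Mul(Add(Mul(559, Add(-15, 324, 126)), 29445), Pow(423791, -1)) = Mul(Add(Mul(559, 435), 29445), Rational(1, 423791)) = Mul(Add(243165, 29445), Rational(1, 423791)) = Mul(272610, Rational(1, 423791)) = Rational(272610, 423791)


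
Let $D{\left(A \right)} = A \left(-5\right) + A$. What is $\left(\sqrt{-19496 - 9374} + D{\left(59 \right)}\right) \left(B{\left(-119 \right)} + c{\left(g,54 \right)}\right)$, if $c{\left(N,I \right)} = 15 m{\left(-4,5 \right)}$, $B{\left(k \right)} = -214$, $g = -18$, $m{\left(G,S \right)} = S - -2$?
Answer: $25724 - 109 i \sqrt{28870} \approx 25724.0 - 18520.0 i$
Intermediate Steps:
$m{\left(G,S \right)} = 2 + S$ ($m{\left(G,S \right)} = S + 2 = 2 + S$)
$c{\left(N,I \right)} = 105$ ($c{\left(N,I \right)} = 15 \left(2 + 5\right) = 15 \cdot 7 = 105$)
$D{\left(A \right)} = - 4 A$ ($D{\left(A \right)} = - 5 A + A = - 4 A$)
$\left(\sqrt{-19496 - 9374} + D{\left(59 \right)}\right) \left(B{\left(-119 \right)} + c{\left(g,54 \right)}\right) = \left(\sqrt{-19496 - 9374} - 236\right) \left(-214 + 105\right) = \left(\sqrt{-28870} - 236\right) \left(-109\right) = \left(i \sqrt{28870} - 236\right) \left(-109\right) = \left(-236 + i \sqrt{28870}\right) \left(-109\right) = 25724 - 109 i \sqrt{28870}$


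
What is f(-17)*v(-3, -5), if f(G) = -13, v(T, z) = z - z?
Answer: 0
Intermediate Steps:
v(T, z) = 0
f(-17)*v(-3, -5) = -13*0 = 0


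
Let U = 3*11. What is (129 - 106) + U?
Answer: 56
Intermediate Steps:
U = 33
(129 - 106) + U = (129 - 106) + 33 = 23 + 33 = 56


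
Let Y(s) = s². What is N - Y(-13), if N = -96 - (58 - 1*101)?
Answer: -222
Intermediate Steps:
N = -53 (N = -96 - (58 - 101) = -96 - 1*(-43) = -96 + 43 = -53)
N - Y(-13) = -53 - 1*(-13)² = -53 - 1*169 = -53 - 169 = -222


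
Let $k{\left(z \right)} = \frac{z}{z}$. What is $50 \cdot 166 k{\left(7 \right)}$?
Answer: $8300$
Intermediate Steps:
$k{\left(z \right)} = 1$
$50 \cdot 166 k{\left(7 \right)} = 50 \cdot 166 \cdot 1 = 8300 \cdot 1 = 8300$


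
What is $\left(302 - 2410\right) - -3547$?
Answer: $1439$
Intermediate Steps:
$\left(302 - 2410\right) - -3547 = \left(302 - 2410\right) + 3547 = -2108 + 3547 = 1439$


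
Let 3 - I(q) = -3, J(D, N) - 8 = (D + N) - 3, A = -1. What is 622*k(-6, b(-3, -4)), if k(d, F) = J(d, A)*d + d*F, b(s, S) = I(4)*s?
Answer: 74640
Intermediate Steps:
J(D, N) = 5 + D + N (J(D, N) = 8 + ((D + N) - 3) = 8 + (-3 + D + N) = 5 + D + N)
I(q) = 6 (I(q) = 3 - 1*(-3) = 3 + 3 = 6)
b(s, S) = 6*s
k(d, F) = F*d + d*(4 + d) (k(d, F) = (5 + d - 1)*d + d*F = (4 + d)*d + F*d = d*(4 + d) + F*d = F*d + d*(4 + d))
622*k(-6, b(-3, -4)) = 622*(-6*(4 + 6*(-3) - 6)) = 622*(-6*(4 - 18 - 6)) = 622*(-6*(-20)) = 622*120 = 74640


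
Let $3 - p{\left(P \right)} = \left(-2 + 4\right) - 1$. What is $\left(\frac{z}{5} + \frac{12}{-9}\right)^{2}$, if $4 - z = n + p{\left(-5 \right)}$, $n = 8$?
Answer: $\frac{1444}{225} \approx 6.4178$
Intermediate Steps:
$p{\left(P \right)} = 2$ ($p{\left(P \right)} = 3 - \left(\left(-2 + 4\right) - 1\right) = 3 - \left(2 - 1\right) = 3 - 1 = 2$)
$z = -6$ ($z = 4 - \left(8 + 2\right) = 4 - 10 = -6$)
$\left(\frac{z}{5} + \frac{12}{-9}\right)^{2} = \left(- \frac{6}{5} + \frac{12}{-9}\right)^{2} = \left(\left(-6\right) \frac{1}{5} + 12 \left(- \frac{1}{9}\right)\right)^{2} = \left(- \frac{6}{5} - \frac{4}{3}\right)^{2} = \left(- \frac{38}{15}\right)^{2} = \frac{1444}{225}$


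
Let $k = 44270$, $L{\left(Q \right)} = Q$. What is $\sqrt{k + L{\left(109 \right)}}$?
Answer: $3 \sqrt{4931} \approx 210.66$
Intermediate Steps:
$\sqrt{k + L{\left(109 \right)}} = \sqrt{44270 + 109} = \sqrt{44379} = 3 \sqrt{4931}$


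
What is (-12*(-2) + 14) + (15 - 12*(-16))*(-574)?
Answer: -118780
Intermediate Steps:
(-12*(-2) + 14) + (15 - 12*(-16))*(-574) = (24 + 14) + (15 + 192)*(-574) = 38 + 207*(-574) = 38 - 118818 = -118780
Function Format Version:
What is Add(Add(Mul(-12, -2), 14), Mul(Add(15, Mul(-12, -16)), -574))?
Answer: -118780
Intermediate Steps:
Add(Add(Mul(-12, -2), 14), Mul(Add(15, Mul(-12, -16)), -574)) = Add(Add(24, 14), Mul(Add(15, 192), -574)) = Add(38, Mul(207, -574)) = Add(38, -118818) = -118780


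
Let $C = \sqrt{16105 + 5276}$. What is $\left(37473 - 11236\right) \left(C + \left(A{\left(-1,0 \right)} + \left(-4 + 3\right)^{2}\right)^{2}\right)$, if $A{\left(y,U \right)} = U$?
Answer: $26237 + 26237 \sqrt{21381} \approx 3.8627 \cdot 10^{6}$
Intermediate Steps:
$C = \sqrt{21381} \approx 146.22$
$\left(37473 - 11236\right) \left(C + \left(A{\left(-1,0 \right)} + \left(-4 + 3\right)^{2}\right)^{2}\right) = \left(37473 - 11236\right) \left(\sqrt{21381} + \left(0 + \left(-4 + 3\right)^{2}\right)^{2}\right) = 26237 \left(\sqrt{21381} + \left(0 + \left(-1\right)^{2}\right)^{2}\right) = 26237 \left(\sqrt{21381} + \left(0 + 1\right)^{2}\right) = 26237 \left(\sqrt{21381} + 1^{2}\right) = 26237 \left(\sqrt{21381} + 1\right) = 26237 \left(1 + \sqrt{21381}\right) = 26237 + 26237 \sqrt{21381}$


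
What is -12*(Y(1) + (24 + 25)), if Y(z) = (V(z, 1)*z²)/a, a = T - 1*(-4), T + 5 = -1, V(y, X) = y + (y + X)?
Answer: -570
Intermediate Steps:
V(y, X) = X + 2*y (V(y, X) = y + (X + y) = X + 2*y)
T = -6 (T = -5 - 1 = -6)
a = -2 (a = -6 - 1*(-4) = -6 + 4 = -2)
Y(z) = -z²*(1 + 2*z)/2 (Y(z) = ((1 + 2*z)*z²)/(-2) = (z²*(1 + 2*z))*(-½) = -z²*(1 + 2*z)/2)
-12*(Y(1) + (24 + 25)) = -12*(-1*1²*(½ + 1) + (24 + 25)) = -12*(-1*1*3/2 + 49) = -12*(-3/2 + 49) = -12*95/2 = -570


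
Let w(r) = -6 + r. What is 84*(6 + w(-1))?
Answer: -84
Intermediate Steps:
84*(6 + w(-1)) = 84*(6 + (-6 - 1)) = 84*(6 - 7) = 84*(-1) = -84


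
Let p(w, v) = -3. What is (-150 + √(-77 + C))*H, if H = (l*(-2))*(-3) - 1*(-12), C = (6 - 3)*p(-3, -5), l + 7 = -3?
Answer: 7200 - 48*I*√86 ≈ 7200.0 - 445.13*I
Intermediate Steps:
l = -10 (l = -7 - 3 = -10)
C = -9 (C = (6 - 3)*(-3) = 3*(-3) = -9)
H = -48 (H = -10*(-2)*(-3) - 1*(-12) = 20*(-3) + 12 = -60 + 12 = -48)
(-150 + √(-77 + C))*H = (-150 + √(-77 - 9))*(-48) = (-150 + √(-86))*(-48) = (-150 + I*√86)*(-48) = 7200 - 48*I*√86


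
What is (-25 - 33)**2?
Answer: 3364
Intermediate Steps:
(-25 - 33)**2 = (-58)**2 = 3364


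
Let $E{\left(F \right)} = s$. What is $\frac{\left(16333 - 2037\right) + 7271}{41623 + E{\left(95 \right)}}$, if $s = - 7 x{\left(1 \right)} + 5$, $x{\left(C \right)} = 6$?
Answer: $\frac{7189}{13862} \approx 0.51861$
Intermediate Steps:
$s = -37$ ($s = \left(-7\right) 6 + 5 = -42 + 5 = -37$)
$E{\left(F \right)} = -37$
$\frac{\left(16333 - 2037\right) + 7271}{41623 + E{\left(95 \right)}} = \frac{\left(16333 - 2037\right) + 7271}{41623 - 37} = \frac{14296 + 7271}{41586} = 21567 \cdot \frac{1}{41586} = \frac{7189}{13862}$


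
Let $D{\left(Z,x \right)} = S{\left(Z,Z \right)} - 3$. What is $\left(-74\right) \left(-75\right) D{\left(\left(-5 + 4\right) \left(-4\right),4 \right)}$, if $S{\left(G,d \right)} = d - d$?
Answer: $-16650$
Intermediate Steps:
$S{\left(G,d \right)} = 0$
$D{\left(Z,x \right)} = -3$ ($D{\left(Z,x \right)} = 0 - 3 = -3$)
$\left(-74\right) \left(-75\right) D{\left(\left(-5 + 4\right) \left(-4\right),4 \right)} = \left(-74\right) \left(-75\right) \left(-3\right) = 5550 \left(-3\right) = -16650$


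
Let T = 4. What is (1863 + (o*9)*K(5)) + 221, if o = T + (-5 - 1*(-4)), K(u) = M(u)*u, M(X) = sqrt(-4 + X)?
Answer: 2219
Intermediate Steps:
K(u) = u*sqrt(-4 + u) (K(u) = sqrt(-4 + u)*u = u*sqrt(-4 + u))
o = 3 (o = 4 + (-5 - 1*(-4)) = 4 + (-5 + 4) = 4 - 1 = 3)
(1863 + (o*9)*K(5)) + 221 = (1863 + (3*9)*(5*sqrt(-4 + 5))) + 221 = (1863 + 27*(5*sqrt(1))) + 221 = (1863 + 27*(5*1)) + 221 = (1863 + 27*5) + 221 = (1863 + 135) + 221 = 1998 + 221 = 2219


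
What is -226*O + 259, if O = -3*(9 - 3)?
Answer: 4327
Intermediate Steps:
O = -18 (O = -3*6 = -18)
-226*O + 259 = -226*(-18) + 259 = 4068 + 259 = 4327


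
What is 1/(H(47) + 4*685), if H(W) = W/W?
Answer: 1/2741 ≈ 0.00036483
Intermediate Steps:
H(W) = 1
1/(H(47) + 4*685) = 1/(1 + 4*685) = 1/(1 + 2740) = 1/2741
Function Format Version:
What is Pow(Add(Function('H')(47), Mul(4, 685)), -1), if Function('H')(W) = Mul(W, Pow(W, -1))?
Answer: Rational(1, 2741) ≈ 0.00036483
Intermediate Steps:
Function('H')(W) = 1
Pow(Add(Function('H')(47), Mul(4, 685)), -1) = Pow(Add(1, Mul(4, 685)), -1) = Pow(Add(1, 2740), -1) = Pow(2741, -1) = Rational(1, 2741)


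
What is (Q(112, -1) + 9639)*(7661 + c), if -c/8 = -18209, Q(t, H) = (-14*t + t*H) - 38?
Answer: 1214550693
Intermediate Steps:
Q(t, H) = -38 - 14*t + H*t (Q(t, H) = (-14*t + H*t) - 38 = -38 - 14*t + H*t)
c = 145672 (c = -8*(-18209) = 145672)
(Q(112, -1) + 9639)*(7661 + c) = ((-38 - 14*112 - 1*112) + 9639)*(7661 + 145672) = ((-38 - 1568 - 112) + 9639)*153333 = (-1718 + 9639)*153333 = 7921*153333 = 1214550693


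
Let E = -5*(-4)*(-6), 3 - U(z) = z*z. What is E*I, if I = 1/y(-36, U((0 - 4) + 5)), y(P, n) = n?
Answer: -60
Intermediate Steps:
U(z) = 3 - z² (U(z) = 3 - z*z = 3 - z²)
E = -120 (E = 20*(-6) = -120)
I = ½ (I = 1/(3 - ((0 - 4) + 5)²) = 1/(3 - (-4 + 5)²) = 1/(3 - 1*1²) = 1/(3 - 1*1) = 1/(3 - 1) = 1/2 = ½ ≈ 0.50000)
E*I = -120*½ = -60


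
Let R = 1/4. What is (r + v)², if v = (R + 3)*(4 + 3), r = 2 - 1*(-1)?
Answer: 10609/16 ≈ 663.06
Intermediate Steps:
R = ¼ ≈ 0.25000
r = 3 (r = 2 + 1 = 3)
v = 91/4 (v = (¼ + 3)*(4 + 3) = (13/4)*7 = 91/4 ≈ 22.750)
(r + v)² = (3 + 91/4)² = (103/4)² = 10609/16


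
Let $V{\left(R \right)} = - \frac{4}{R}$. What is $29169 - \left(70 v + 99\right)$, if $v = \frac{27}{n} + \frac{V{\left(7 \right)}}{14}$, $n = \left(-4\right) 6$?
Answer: $\frac{816245}{28} \approx 29152.0$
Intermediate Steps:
$n = -24$
$v = - \frac{457}{392}$ ($v = \frac{27}{-24} + \frac{\left(-4\right) \frac{1}{7}}{14} = 27 \left(- \frac{1}{24}\right) + \left(-4\right) \frac{1}{7} \cdot \frac{1}{14} = - \frac{9}{8} - \frac{2}{49} = - \frac{457}{392} \approx -1.1658$)
$29169 - \left(70 v + 99\right) = 29169 - \left(70 \left(- \frac{457}{392}\right) + 99\right) = 29169 - \left(- \frac{2285}{28} + 99\right) = 29169 - \frac{487}{28} = \frac{816245}{28}$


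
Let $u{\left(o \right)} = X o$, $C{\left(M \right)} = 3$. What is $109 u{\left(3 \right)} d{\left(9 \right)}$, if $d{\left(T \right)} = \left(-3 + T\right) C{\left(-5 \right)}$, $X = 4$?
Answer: $23544$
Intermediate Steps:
$d{\left(T \right)} = -9 + 3 T$ ($d{\left(T \right)} = \left(-3 + T\right) 3 = -9 + 3 T$)
$u{\left(o \right)} = 4 o$
$109 u{\left(3 \right)} d{\left(9 \right)} = 109 \cdot 4 \cdot 3 \left(-9 + 3 \cdot 9\right) = 109 \cdot 12 \left(-9 + 27\right) = 109 \cdot 12 \cdot 18 = 109 \cdot 216 = 23544$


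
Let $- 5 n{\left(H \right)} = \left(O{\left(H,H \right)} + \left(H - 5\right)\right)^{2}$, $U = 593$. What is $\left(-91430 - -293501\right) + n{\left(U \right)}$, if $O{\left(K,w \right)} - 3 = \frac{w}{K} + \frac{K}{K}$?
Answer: $\frac{658706}{5} \approx 1.3174 \cdot 10^{5}$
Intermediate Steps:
$O{\left(K,w \right)} = 4 + \frac{w}{K}$ ($O{\left(K,w \right)} = 3 + \left(\frac{w}{K} + \frac{K}{K}\right) = 3 + \left(\frac{w}{K} + 1\right) = 3 + \left(1 + \frac{w}{K}\right) = 4 + \frac{w}{K}$)
$n{\left(H \right)} = - \frac{H^{2}}{5}$ ($n{\left(H \right)} = - \frac{\left(\left(4 + \frac{H}{H}\right) + \left(H - 5\right)\right)^{2}}{5} = - \frac{\left(\left(4 + 1\right) + \left(-5 + H\right)\right)^{2}}{5} = - \frac{\left(5 + \left(-5 + H\right)\right)^{2}}{5} = - \frac{H^{2}}{5}$)
$\left(-91430 - -293501\right) + n{\left(U \right)} = \left(-91430 - -293501\right) - \frac{593^{2}}{5} = \left(-91430 + 293501\right) - \frac{351649}{5} = 202071 - \frac{351649}{5} = \frac{658706}{5}$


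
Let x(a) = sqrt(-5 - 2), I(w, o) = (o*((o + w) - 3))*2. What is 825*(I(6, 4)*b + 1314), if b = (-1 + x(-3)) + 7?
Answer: 1361250 + 46200*I*sqrt(7) ≈ 1.3613e+6 + 1.2223e+5*I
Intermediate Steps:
I(w, o) = 2*o*(-3 + o + w) (I(w, o) = (o*(-3 + o + w))*2 = 2*o*(-3 + o + w))
x(a) = I*sqrt(7) (x(a) = sqrt(-7) = I*sqrt(7))
b = 6 + I*sqrt(7) (b = (-1 + I*sqrt(7)) + 7 = 6 + I*sqrt(7) ≈ 6.0 + 2.6458*I)
825*(I(6, 4)*b + 1314) = 825*((2*4*(-3 + 4 + 6))*(6 + I*sqrt(7)) + 1314) = 825*((2*4*7)*(6 + I*sqrt(7)) + 1314) = 825*(56*(6 + I*sqrt(7)) + 1314) = 825*((336 + 56*I*sqrt(7)) + 1314) = 825*(1650 + 56*I*sqrt(7)) = 1361250 + 46200*I*sqrt(7)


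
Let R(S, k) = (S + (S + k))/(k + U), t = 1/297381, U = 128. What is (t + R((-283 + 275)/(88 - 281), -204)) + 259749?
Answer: 283258204427449/1090496127 ≈ 2.5975e+5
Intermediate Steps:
t = 1/297381 ≈ 3.3627e-6
R(S, k) = (k + 2*S)/(128 + k) (R(S, k) = (S + (S + k))/(k + 128) = (k + 2*S)/(128 + k))
(t + R((-283 + 275)/(88 - 281), -204)) + 259749 = (1/297381 + (-204 + 2*((-283 + 275)/(88 - 281)))/(128 - 204)) + 259749 = (1/297381 + (-204 + 2*(-8/(-193)))/(-76)) + 259749 = (1/297381 - (-204 + 2*(-8*(-1/193)))/76) + 259749 = (1/297381 - (-204 + 2*(8/193))/76) + 259749 = (1/297381 - (-204 + 16/193)/76) + 259749 = (1/297381 - 1/76*(-39356/193)) + 259749 = (1/297381 + 9839/3667) + 259749 = 2925935326/1090496127 + 259749 = 283258204427449/1090496127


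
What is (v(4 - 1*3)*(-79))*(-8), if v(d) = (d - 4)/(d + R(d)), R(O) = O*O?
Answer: -948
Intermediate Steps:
R(O) = O**2
v(d) = (-4 + d)/(d + d**2) (v(d) = (d - 4)/(d + d**2) = (-4 + d)/(d + d**2))
(v(4 - 1*3)*(-79))*(-8) = (((-4 + (4 - 1*3))/((4 - 1*3)*(1 + (4 - 1*3))))*(-79))*(-8) = (((-4 + (4 - 3))/((4 - 3)*(1 + (4 - 3))))*(-79))*(-8) = (((-4 + 1)/(1*(1 + 1)))*(-79))*(-8) = ((1*(-3)/2)*(-79))*(-8) = ((1*(1/2)*(-3))*(-79))*(-8) = -3/2*(-79)*(-8) = (237/2)*(-8) = -948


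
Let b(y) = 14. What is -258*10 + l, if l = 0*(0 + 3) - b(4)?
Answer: -2594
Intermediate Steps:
l = -14 (l = 0*(0 + 3) - 1*14 = 0*3 - 14 = 0 - 14 = -14)
-258*10 + l = -258*10 - 14 = -2580 - 14 = -2594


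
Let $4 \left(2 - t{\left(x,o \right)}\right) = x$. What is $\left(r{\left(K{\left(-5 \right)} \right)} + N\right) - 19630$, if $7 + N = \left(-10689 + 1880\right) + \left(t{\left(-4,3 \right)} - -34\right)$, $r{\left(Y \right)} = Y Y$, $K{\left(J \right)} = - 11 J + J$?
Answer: $-25909$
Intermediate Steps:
$t{\left(x,o \right)} = 2 - \frac{x}{4}$
$K{\left(J \right)} = - 10 J$
$r{\left(Y \right)} = Y^{2}$
$N = -8779$ ($N = -7 + \left(\left(-10689 + 1880\right) + \left(\left(2 - -1\right) - -34\right)\right) = -7 + \left(-8809 + \left(\left(2 + 1\right) + 34\right)\right) = -7 + \left(-8809 + \left(3 + 34\right)\right) = -7 + \left(-8809 + 37\right) = -7 - 8772 = -8779$)
$\left(r{\left(K{\left(-5 \right)} \right)} + N\right) - 19630 = \left(\left(\left(-10\right) \left(-5\right)\right)^{2} - 8779\right) - 19630 = \left(50^{2} - 8779\right) - 19630 = \left(2500 - 8779\right) - 19630 = -6279 - 19630 = -25909$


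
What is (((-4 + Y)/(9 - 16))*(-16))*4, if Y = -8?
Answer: -768/7 ≈ -109.71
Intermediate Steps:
(((-4 + Y)/(9 - 16))*(-16))*4 = (((-4 - 8)/(9 - 16))*(-16))*4 = (-12/(-7)*(-16))*4 = (-12*(-⅐)*(-16))*4 = ((12/7)*(-16))*4 = -192/7*4 = -768/7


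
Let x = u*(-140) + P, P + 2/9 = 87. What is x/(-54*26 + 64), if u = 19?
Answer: 23159/12060 ≈ 1.9203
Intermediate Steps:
P = 781/9 (P = -2/9 + 87 = 781/9 ≈ 86.778)
x = -23159/9 (x = 19*(-140) + 781/9 = -2660 + 781/9 = -23159/9 ≈ -2573.2)
x/(-54*26 + 64) = -23159/(9*(-54*26 + 64)) = -23159/(9*(-1404 + 64)) = -23159/9/(-1340) = -23159/9*(-1/1340) = 23159/12060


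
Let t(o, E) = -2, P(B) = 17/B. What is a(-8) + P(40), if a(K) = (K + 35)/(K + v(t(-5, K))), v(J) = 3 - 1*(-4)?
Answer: -1063/40 ≈ -26.575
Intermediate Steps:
v(J) = 7 (v(J) = 3 + 4 = 7)
a(K) = (35 + K)/(7 + K) (a(K) = (K + 35)/(K + 7) = (35 + K)/(7 + K))
a(-8) + P(40) = (35 - 8)/(7 - 8) + 17/40 = 27/(-1) + 17*(1/40) = -1*27 + 17/40 = -27 + 17/40 = -1063/40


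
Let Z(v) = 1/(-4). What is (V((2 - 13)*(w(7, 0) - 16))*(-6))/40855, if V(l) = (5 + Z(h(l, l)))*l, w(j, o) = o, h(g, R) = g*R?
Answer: -5016/40855 ≈ -0.12278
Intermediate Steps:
h(g, R) = R*g
Z(v) = -1/4
V(l) = 19*l/4 (V(l) = (5 - 1/4)*l = 19*l/4)
(V((2 - 13)*(w(7, 0) - 16))*(-6))/40855 = ((19*((2 - 13)*(0 - 16))/4)*(-6))/40855 = ((19*(-11*(-16))/4)*(-6))*(1/40855) = (((19/4)*176)*(-6))*(1/40855) = (836*(-6))*(1/40855) = -5016*1/40855 = -5016/40855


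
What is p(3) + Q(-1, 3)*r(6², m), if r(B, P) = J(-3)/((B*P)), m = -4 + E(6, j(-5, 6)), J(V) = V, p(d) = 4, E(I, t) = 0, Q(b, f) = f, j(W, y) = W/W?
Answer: 65/16 ≈ 4.0625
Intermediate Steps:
j(W, y) = 1
m = -4 (m = -4 + 0 = -4)
r(B, P) = -3/(B*P) (r(B, P) = -3*1/(B*P) = -3/(B*P))
p(3) + Q(-1, 3)*r(6², m) = 4 + 3*(-3/(6²*(-4))) = 4 + 3*(-3*(-¼)/36) = 4 + 3*(-3*1/36*(-¼)) = 4 + 3*(1/48) = 4 + 1/16 = 65/16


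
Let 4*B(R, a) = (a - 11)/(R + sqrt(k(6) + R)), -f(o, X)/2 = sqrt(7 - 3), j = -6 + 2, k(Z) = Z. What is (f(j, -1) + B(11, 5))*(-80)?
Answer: 4325/13 - 15*sqrt(17)/13 ≈ 327.94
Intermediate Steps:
j = -4
f(o, X) = -4 (f(o, X) = -2*sqrt(7 - 3) = -2*sqrt(4) = -2*2 = -4)
B(R, a) = (-11 + a)/(4*(R + sqrt(6 + R))) (B(R, a) = ((a - 11)/(R + sqrt(6 + R)))/4 = ((-11 + a)/(R + sqrt(6 + R)))/4 = (-11 + a)/(4*(R + sqrt(6 + R))))
(f(j, -1) + B(11, 5))*(-80) = (-4 + (-11 + 5)/(4*(11 + sqrt(6 + 11))))*(-80) = (-4 + (1/4)*(-6)/(11 + sqrt(17)))*(-80) = (-4 - 3/(2*(11 + sqrt(17))))*(-80) = 320 + 120/(11 + sqrt(17))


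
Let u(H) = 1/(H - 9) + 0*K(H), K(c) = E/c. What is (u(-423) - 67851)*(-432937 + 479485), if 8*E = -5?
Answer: -12633313823/4 ≈ -3.1583e+9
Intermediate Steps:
E = -5/8 (E = (⅛)*(-5) = -5/8 ≈ -0.62500)
K(c) = -5/(8*c)
u(H) = 1/(-9 + H) (u(H) = 1/(H - 9) + 0*(-5/(8*H)) = 1/(-9 + H) + 0 = 1/(-9 + H))
(u(-423) - 67851)*(-432937 + 479485) = (1/(-9 - 423) - 67851)*(-432937 + 479485) = (1/(-432) - 67851)*46548 = (-1/432 - 67851)*46548 = -29311633/432*46548 = -12633313823/4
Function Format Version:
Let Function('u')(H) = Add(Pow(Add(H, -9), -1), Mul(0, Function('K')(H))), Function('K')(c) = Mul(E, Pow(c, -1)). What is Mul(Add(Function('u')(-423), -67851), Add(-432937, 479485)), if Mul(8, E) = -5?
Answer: Rational(-12633313823, 4) ≈ -3.1583e+9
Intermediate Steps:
E = Rational(-5, 8) (E = Mul(Rational(1, 8), -5) = Rational(-5, 8) ≈ -0.62500)
Function('K')(c) = Mul(Rational(-5, 8), Pow(c, -1))
Function('u')(H) = Pow(Add(-9, H), -1) (Function('u')(H) = Add(Pow(Add(H, -9), -1), Mul(0, Mul(Rational(-5, 8), Pow(H, -1)))) = Add(Pow(Add(-9, H), -1), 0) = Pow(Add(-9, H), -1))
Mul(Add(Function('u')(-423), -67851), Add(-432937, 479485)) = Mul(Add(Pow(Add(-9, -423), -1), -67851), Add(-432937, 479485)) = Mul(Add(Pow(-432, -1), -67851), 46548) = Mul(Add(Rational(-1, 432), -67851), 46548) = Mul(Rational(-29311633, 432), 46548) = Rational(-12633313823, 4)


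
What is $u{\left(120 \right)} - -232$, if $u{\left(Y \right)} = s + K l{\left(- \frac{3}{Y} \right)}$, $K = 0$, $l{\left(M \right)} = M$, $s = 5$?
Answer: $237$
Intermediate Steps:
$u{\left(Y \right)} = 5$ ($u{\left(Y \right)} = 5 + 0 \left(- \frac{3}{Y}\right) = 5 + 0 = 5$)
$u{\left(120 \right)} - -232 = 5 - -232 = 5 + 232 = 237$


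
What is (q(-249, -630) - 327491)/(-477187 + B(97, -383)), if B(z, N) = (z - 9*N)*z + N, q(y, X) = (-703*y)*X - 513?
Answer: 55303807/66901 ≈ 826.65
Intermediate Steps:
q(y, X) = -513 - 703*X*y (q(y, X) = -703*X*y - 513 = -513 - 703*X*y)
B(z, N) = N + z*(z - 9*N) (B(z, N) = z*(z - 9*N) + N = N + z*(z - 9*N))
(q(-249, -630) - 327491)/(-477187 + B(97, -383)) = ((-513 - 703*(-630)*(-249)) - 327491)/(-477187 + (-383 + 97² - 9*(-383)*97)) = ((-513 - 110279610) - 327491)/(-477187 + (-383 + 9409 + 334359)) = (-110280123 - 327491)/(-477187 + 343385) = -110607614/(-133802) = -110607614*(-1/133802) = 55303807/66901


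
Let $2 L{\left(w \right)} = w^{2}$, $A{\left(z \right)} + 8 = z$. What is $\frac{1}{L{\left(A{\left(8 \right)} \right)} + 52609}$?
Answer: $\frac{1}{52609} \approx 1.9008 \cdot 10^{-5}$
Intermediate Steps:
$A{\left(z \right)} = -8 + z$
$L{\left(w \right)} = \frac{w^{2}}{2}$
$\frac{1}{L{\left(A{\left(8 \right)} \right)} + 52609} = \frac{1}{\frac{\left(-8 + 8\right)^{2}}{2} + 52609} = \frac{1}{\frac{0^{2}}{2} + 52609} = \frac{1}{\frac{1}{2} \cdot 0 + 52609} = \frac{1}{0 + 52609} = \frac{1}{52609}$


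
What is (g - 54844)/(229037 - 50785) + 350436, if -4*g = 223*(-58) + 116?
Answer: 124931732465/356504 ≈ 3.5044e+5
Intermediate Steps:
g = 6409/2 (g = -(223*(-58) + 116)/4 = -(-12934 + 116)/4 = -1/4*(-12818) = 6409/2 ≈ 3204.5)
(g - 54844)/(229037 - 50785) + 350436 = (6409/2 - 54844)/(229037 - 50785) + 350436 = -103279/2/178252 + 350436 = -103279/2*1/178252 + 350436 = -103279/356504 + 350436 = 124931732465/356504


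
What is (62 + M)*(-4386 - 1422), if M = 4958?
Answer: -29156160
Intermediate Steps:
(62 + M)*(-4386 - 1422) = (62 + 4958)*(-4386 - 1422) = 5020*(-5808) = -29156160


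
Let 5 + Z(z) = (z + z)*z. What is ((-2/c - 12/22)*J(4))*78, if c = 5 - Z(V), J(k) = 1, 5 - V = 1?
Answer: -390/11 ≈ -35.455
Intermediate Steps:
V = 4 (V = 5 - 1*1 = 5 - 1 = 4)
Z(z) = -5 + 2*z² (Z(z) = -5 + (z + z)*z = -5 + (2*z)*z = -5 + 2*z²)
c = -22 (c = 5 - (-5 + 2*4²) = 5 - (-5 + 2*16) = 5 - (-5 + 32) = 5 - 1*27 = 5 - 27 = -22)
((-2/c - 12/22)*J(4))*78 = ((-2/(-22) - 12/22)*1)*78 = ((-2*(-1/22) - 12*1/22)*1)*78 = ((1/11 - 6/11)*1)*78 = -5/11*1*78 = -5/11*78 = -390/11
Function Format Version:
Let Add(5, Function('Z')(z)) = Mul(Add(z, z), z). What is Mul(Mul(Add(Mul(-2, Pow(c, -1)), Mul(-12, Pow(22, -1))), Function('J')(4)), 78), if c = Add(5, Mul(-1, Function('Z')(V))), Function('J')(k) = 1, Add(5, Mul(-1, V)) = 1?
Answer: Rational(-390, 11) ≈ -35.455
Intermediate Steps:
V = 4 (V = Add(5, Mul(-1, 1)) = Add(5, -1) = 4)
Function('Z')(z) = Add(-5, Mul(2, Pow(z, 2))) (Function('Z')(z) = Add(-5, Mul(Add(z, z), z)) = Add(-5, Mul(Mul(2, z), z)) = Add(-5, Mul(2, Pow(z, 2))))
c = -22 (c = Add(5, Mul(-1, Add(-5, Mul(2, Pow(4, 2))))) = Add(5, Mul(-1, Add(-5, Mul(2, 16)))) = Add(5, Mul(-1, Add(-5, 32))) = Add(5, Mul(-1, 27)) = Add(5, -27) = -22)
Mul(Mul(Add(Mul(-2, Pow(c, -1)), Mul(-12, Pow(22, -1))), Function('J')(4)), 78) = Mul(Mul(Add(Mul(-2, Pow(-22, -1)), Mul(-12, Pow(22, -1))), 1), 78) = Mul(Mul(Add(Mul(-2, Rational(-1, 22)), Mul(-12, Rational(1, 22))), 1), 78) = Mul(Mul(Add(Rational(1, 11), Rational(-6, 11)), 1), 78) = Mul(Mul(Rational(-5, 11), 1), 78) = Mul(Rational(-5, 11), 78) = Rational(-390, 11)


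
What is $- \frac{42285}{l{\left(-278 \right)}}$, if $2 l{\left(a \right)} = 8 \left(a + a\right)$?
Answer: $\frac{42285}{2224} \approx 19.013$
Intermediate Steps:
$l{\left(a \right)} = 8 a$ ($l{\left(a \right)} = \frac{8 \left(a + a\right)}{2} = \frac{8 \cdot 2 a}{2} = \frac{16 a}{2} = 8 a$)
$- \frac{42285}{l{\left(-278 \right)}} = - \frac{42285}{8 \left(-278\right)} = - \frac{42285}{-2224} = \left(-42285\right) \left(- \frac{1}{2224}\right) = \frac{42285}{2224}$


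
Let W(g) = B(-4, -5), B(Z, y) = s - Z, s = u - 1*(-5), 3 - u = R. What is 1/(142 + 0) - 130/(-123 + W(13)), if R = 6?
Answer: 1429/1278 ≈ 1.1182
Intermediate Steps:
u = -3 (u = 3 - 1*6 = 3 - 6 = -3)
s = 2 (s = -3 - 1*(-5) = -3 + 5 = 2)
B(Z, y) = 2 - Z
W(g) = 6 (W(g) = 2 - 1*(-4) = 2 + 4 = 6)
1/(142 + 0) - 130/(-123 + W(13)) = 1/(142 + 0) - 130/(-123 + 6) = 1/142 - 130/(-117) = 1/142 - 130*(-1/117) = 1/142 + 10/9 = 1429/1278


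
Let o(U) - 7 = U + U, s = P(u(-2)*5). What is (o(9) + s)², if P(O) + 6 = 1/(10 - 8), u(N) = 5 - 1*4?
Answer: 1521/4 ≈ 380.25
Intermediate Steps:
u(N) = 1 (u(N) = 5 - 4 = 1)
P(O) = -11/2 (P(O) = -6 + 1/(10 - 8) = -6 + 1/2 = -6 + ½ = -11/2)
s = -11/2 ≈ -5.5000
o(U) = 7 + 2*U (o(U) = 7 + (U + U) = 7 + 2*U)
(o(9) + s)² = ((7 + 2*9) - 11/2)² = ((7 + 18) - 11/2)² = (25 - 11/2)² = (39/2)² = 1521/4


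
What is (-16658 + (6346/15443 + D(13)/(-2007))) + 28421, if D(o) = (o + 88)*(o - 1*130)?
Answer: 40530981824/3443789 ≈ 11769.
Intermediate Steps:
D(o) = (-130 + o)*(88 + o) (D(o) = (88 + o)*(o - 130) = (88 + o)*(-130 + o) = (-130 + o)*(88 + o))
(-16658 + (6346/15443 + D(13)/(-2007))) + 28421 = (-16658 + (6346/15443 + (-11440 + 13² - 42*13)/(-2007))) + 28421 = (-16658 + (6346*(1/15443) + (-11440 + 169 - 546)*(-1/2007))) + 28421 = (-16658 + (6346/15443 - 11817*(-1/2007))) + 28421 = (-16658 + (6346/15443 + 1313/223)) + 28421 = (-16658 + 21691817/3443789) + 28421 = -57344945345/3443789 + 28421 = 40530981824/3443789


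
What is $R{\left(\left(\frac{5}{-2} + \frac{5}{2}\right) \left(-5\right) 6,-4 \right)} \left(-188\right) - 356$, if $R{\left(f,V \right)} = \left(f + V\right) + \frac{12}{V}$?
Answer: $960$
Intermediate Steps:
$R{\left(f,V \right)} = V + f + \frac{12}{V}$ ($R{\left(f,V \right)} = \left(V + f\right) + \frac{12}{V} = V + f + \frac{12}{V}$)
$R{\left(\left(\frac{5}{-2} + \frac{5}{2}\right) \left(-5\right) 6,-4 \right)} \left(-188\right) - 356 = \left(-4 + \left(\frac{5}{-2} + \frac{5}{2}\right) \left(-5\right) 6 + \frac{12}{-4}\right) \left(-188\right) - 356 = \left(-4 + \left(5 \left(- \frac{1}{2}\right) + 5 \cdot \frac{1}{2}\right) \left(-5\right) 6 + 12 \left(- \frac{1}{4}\right)\right) \left(-188\right) - 356 = \left(-4 + \left(- \frac{5}{2} + \frac{5}{2}\right) \left(-5\right) 6 - 3\right) \left(-188\right) - 356 = \left(-4 + 0 \left(-5\right) 6 - 3\right) \left(-188\right) - 356 = \left(-4 + 0 \cdot 6 - 3\right) \left(-188\right) - 356 = \left(-4 + 0 - 3\right) \left(-188\right) - 356 = \left(-7\right) \left(-188\right) - 356 = 1316 - 356 = 960$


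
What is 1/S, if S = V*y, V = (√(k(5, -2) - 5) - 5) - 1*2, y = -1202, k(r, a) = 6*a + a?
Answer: 7/81736 + I*√19/81736 ≈ 8.5642e-5 + 5.3329e-5*I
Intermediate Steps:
k(r, a) = 7*a
V = -7 + I*√19 (V = (√(7*(-2) - 5) - 5) - 1*2 = (√(-14 - 5) - 5) - 2 = (√(-19) - 5) - 2 = (I*√19 - 5) - 2 = (-5 + I*√19) - 2 = -7 + I*√19 ≈ -7.0 + 4.3589*I)
S = 8414 - 1202*I*√19 (S = (-7 + I*√19)*(-1202) = 8414 - 1202*I*√19 ≈ 8414.0 - 5239.4*I)
1/S = 1/(8414 - 1202*I*√19)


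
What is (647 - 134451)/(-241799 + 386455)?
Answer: -33451/36164 ≈ -0.92498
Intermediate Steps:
(647 - 134451)/(-241799 + 386455) = -133804/144656 = -133804*1/144656 = -33451/36164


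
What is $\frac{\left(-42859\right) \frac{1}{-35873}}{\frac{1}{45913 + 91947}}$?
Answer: $\frac{5908541740}{35873} \approx 1.6471 \cdot 10^{5}$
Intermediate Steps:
$\frac{\left(-42859\right) \frac{1}{-35873}}{\frac{1}{45913 + 91947}} = \frac{\left(-42859\right) \left(- \frac{1}{35873}\right)}{\frac{1}{137860}} = \frac{42859 \frac{1}{\frac{1}{137860}}}{35873} = \frac{42859}{35873} \cdot 137860 = \frac{5908541740}{35873}$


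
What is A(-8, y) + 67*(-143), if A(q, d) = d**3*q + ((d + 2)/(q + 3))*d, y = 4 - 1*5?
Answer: -47864/5 ≈ -9572.8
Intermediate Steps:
y = -1 (y = 4 - 5 = -1)
A(q, d) = q*d**3 + d*(2 + d)/(3 + q) (A(q, d) = q*d**3 + ((2 + d)/(3 + q))*d = q*d**3 + d*(2 + d)/(3 + q))
A(-8, y) + 67*(-143) = -(2 - 1 + (-1)**2*(-8)**2 + 3*(-8)*(-1)**2)/(3 - 8) + 67*(-143) = -1*(2 - 1 + 1*64 + 3*(-8)*1)/(-5) - 9581 = -1*(-1/5)*(2 - 1 + 64 - 24) - 9581 = -1*(-1/5)*41 - 9581 = 41/5 - 9581 = -47864/5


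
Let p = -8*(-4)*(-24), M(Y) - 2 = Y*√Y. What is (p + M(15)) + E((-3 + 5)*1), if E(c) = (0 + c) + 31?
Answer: -733 + 15*√15 ≈ -674.91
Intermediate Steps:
M(Y) = 2 + Y^(3/2) (M(Y) = 2 + Y*√Y = 2 + Y^(3/2))
p = -768 (p = -4*(-8)*(-24) = 32*(-24) = -768)
E(c) = 31 + c (E(c) = c + 31 = 31 + c)
(p + M(15)) + E((-3 + 5)*1) = (-768 + (2 + 15^(3/2))) + (31 + (-3 + 5)*1) = (-768 + (2 + 15*√15)) + (31 + 2*1) = (-766 + 15*√15) + (31 + 2) = (-766 + 15*√15) + 33 = -733 + 15*√15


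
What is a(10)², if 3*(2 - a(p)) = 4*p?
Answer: 1156/9 ≈ 128.44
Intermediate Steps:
a(p) = 2 - 4*p/3
a(10)² = (2 - 4/3*10)² = (2 - 40/3)² = (-34/3)² = 1156/9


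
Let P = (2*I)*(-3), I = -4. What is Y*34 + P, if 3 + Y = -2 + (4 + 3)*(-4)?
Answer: -1098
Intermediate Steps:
Y = -33 (Y = -3 + (-2 + (4 + 3)*(-4)) = -3 + (-2 + 7*(-4)) = -3 + (-2 - 28) = -3 - 30 = -33)
P = 24 (P = (2*(-4))*(-3) = -8*(-3) = 24)
Y*34 + P = -33*34 + 24 = -1122 + 24 = -1098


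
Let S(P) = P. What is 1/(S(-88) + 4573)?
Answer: 1/4485 ≈ 0.00022297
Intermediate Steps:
1/(S(-88) + 4573) = 1/(-88 + 4573) = 1/4485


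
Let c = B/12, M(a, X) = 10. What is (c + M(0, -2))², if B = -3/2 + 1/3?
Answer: 508369/5184 ≈ 98.065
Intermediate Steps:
B = -7/6 (B = -3*½ + 1*(⅓) = -3/2 + ⅓ = -7/6 ≈ -1.1667)
c = -7/72 (c = -7/6/12 = (1/12)*(-7/6) = -7/72 ≈ -0.097222)
(c + M(0, -2))² = (-7/72 + 10)² = (713/72)² = 508369/5184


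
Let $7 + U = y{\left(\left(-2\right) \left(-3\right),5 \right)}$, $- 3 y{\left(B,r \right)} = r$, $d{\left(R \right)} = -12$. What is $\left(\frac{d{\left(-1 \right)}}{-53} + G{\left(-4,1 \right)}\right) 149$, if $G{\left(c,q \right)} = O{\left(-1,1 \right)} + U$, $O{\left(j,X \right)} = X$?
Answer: $- \frac{176267}{159} \approx -1108.6$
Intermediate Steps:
$y{\left(B,r \right)} = - \frac{r}{3}$
$U = - \frac{26}{3}$ ($U = -7 - \frac{5}{3} = - \frac{26}{3} \approx -8.6667$)
$G{\left(c,q \right)} = - \frac{23}{3}$ ($G{\left(c,q \right)} = 1 - \frac{26}{3} = - \frac{23}{3}$)
$\left(\frac{d{\left(-1 \right)}}{-53} + G{\left(-4,1 \right)}\right) 149 = \left(- \frac{12}{-53} - \frac{23}{3}\right) 149 = \left(\left(-12\right) \left(- \frac{1}{53}\right) - \frac{23}{3}\right) 149 = \left(\frac{12}{53} - \frac{23}{3}\right) 149 = \left(- \frac{1183}{159}\right) 149 = - \frac{176267}{159}$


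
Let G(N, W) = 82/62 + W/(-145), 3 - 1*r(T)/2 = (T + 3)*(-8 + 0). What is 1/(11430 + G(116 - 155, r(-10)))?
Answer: 4495/51387081 ≈ 8.7473e-5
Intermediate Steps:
r(T) = 54 + 16*T (r(T) = 6 - 2*(T + 3)*(-8 + 0) = 6 - 2*(3 + T)*(-8) = 6 - 2*(-24 - 8*T) = 6 + (48 + 16*T) = 54 + 16*T)
G(N, W) = 41/31 - W/145 (G(N, W) = 82*(1/62) + W*(-1/145) = 41/31 - W/145)
1/(11430 + G(116 - 155, r(-10))) = 1/(11430 + (41/31 - (54 + 16*(-10))/145)) = 1/(11430 + (41/31 - (54 - 160)/145)) = 1/(11430 + (41/31 - 1/145*(-106))) = 1/(11430 + (41/31 + 106/145)) = 1/(11430 + 9231/4495) = 1/(51387081/4495) = 4495/51387081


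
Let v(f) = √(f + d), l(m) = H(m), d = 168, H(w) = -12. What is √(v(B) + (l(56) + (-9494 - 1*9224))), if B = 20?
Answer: √(-18730 + 2*√47) ≈ 136.81*I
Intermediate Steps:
l(m) = -12
v(f) = √(168 + f) (v(f) = √(f + 168) = √(168 + f))
√(v(B) + (l(56) + (-9494 - 1*9224))) = √(√(168 + 20) + (-12 + (-9494 - 1*9224))) = √(√188 + (-12 + (-9494 - 9224))) = √(2*√47 + (-12 - 18718)) = √(2*√47 - 18730) = √(-18730 + 2*√47)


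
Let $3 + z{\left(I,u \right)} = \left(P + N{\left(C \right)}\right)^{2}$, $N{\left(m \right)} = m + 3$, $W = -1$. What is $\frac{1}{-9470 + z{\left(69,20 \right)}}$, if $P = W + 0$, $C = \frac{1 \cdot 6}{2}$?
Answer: $- \frac{1}{9448} \approx -0.00010584$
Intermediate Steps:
$C = 3$ ($C = 6 \cdot \frac{1}{2} = 3$)
$N{\left(m \right)} = 3 + m$
$P = -1$ ($P = -1 + 0 = -1$)
$z{\left(I,u \right)} = 22$ ($z{\left(I,u \right)} = -3 + \left(-1 + \left(3 + 3\right)\right)^{2} = -3 + \left(-1 + 6\right)^{2} = -3 + 5^{2} = -3 + 25 = 22$)
$\frac{1}{-9470 + z{\left(69,20 \right)}} = \frac{1}{-9470 + 22} = \frac{1}{-9448} = - \frac{1}{9448}$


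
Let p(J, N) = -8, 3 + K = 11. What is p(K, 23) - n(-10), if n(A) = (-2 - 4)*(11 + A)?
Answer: -2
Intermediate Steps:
K = 8 (K = -3 + 11 = 8)
n(A) = -66 - 6*A (n(A) = -6*(11 + A) = -66 - 6*A)
p(K, 23) - n(-10) = -8 - (-66 - 6*(-10)) = -8 - (-66 + 60) = -8 - 1*(-6) = -8 + 6 = -2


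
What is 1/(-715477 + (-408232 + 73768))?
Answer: -1/1049941 ≈ -9.5243e-7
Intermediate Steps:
1/(-715477 + (-408232 + 73768)) = 1/(-715477 - 334464) = 1/(-1049941) = -1/1049941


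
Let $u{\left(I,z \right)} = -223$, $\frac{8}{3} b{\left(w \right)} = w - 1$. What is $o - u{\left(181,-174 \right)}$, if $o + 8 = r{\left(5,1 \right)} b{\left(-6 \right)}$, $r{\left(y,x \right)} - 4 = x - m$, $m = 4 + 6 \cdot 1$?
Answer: $\frac{1825}{8} \approx 228.13$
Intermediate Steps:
$b{\left(w \right)} = - \frac{3}{8} + \frac{3 w}{8}$ ($b{\left(w \right)} = \frac{3 \left(w - 1\right)}{8} = \frac{3 \left(-1 + w\right)}{8} = - \frac{3}{8} + \frac{3 w}{8}$)
$m = 10$ ($m = 4 + 6 = 10$)
$r{\left(y,x \right)} = -6 + x$ ($r{\left(y,x \right)} = 4 + \left(x - 10\right) = 4 + \left(-10 + x\right) = -6 + x$)
$o = \frac{41}{8}$ ($o = -8 + \left(-6 + 1\right) \left(- \frac{3}{8} + \frac{3}{8} \left(-6\right)\right) = -8 - 5 \left(- \frac{3}{8} - \frac{9}{4}\right) = -8 - - \frac{105}{8} = -8 + \frac{105}{8} = \frac{41}{8} \approx 5.125$)
$o - u{\left(181,-174 \right)} = \frac{41}{8} - -223 = \frac{41}{8} + 223 = \frac{1825}{8}$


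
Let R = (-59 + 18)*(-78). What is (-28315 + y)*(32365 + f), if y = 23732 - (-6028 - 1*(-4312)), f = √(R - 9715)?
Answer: -92790455 - 20069*I*√133 ≈ -9.279e+7 - 2.3145e+5*I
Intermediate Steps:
R = 3198 (R = -41*(-78) = 3198)
f = 7*I*√133 (f = √(3198 - 9715) = √(-6517) = 7*I*√133 ≈ 80.728*I)
y = 25448 (y = 23732 - (-6028 + 4312) = 23732 - 1*(-1716) = 23732 + 1716 = 25448)
(-28315 + y)*(32365 + f) = (-28315 + 25448)*(32365 + 7*I*√133) = -2867*(32365 + 7*I*√133) = -92790455 - 20069*I*√133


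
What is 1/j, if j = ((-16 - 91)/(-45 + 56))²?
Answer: 121/11449 ≈ 0.010569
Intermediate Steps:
j = 11449/121 (j = (-107/11)² = 11449/121 ≈ 94.620)
1/j = 1/(11449/121) = 121/11449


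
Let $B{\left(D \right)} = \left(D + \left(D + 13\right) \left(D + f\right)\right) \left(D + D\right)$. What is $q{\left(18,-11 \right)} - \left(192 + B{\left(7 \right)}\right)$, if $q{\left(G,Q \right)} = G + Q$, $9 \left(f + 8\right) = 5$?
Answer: $- \frac{1427}{9} \approx -158.56$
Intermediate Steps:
$f = - \frac{67}{9}$ ($f = -8 + \frac{1}{9} \cdot 5 = -8 + \frac{5}{9} = - \frac{67}{9} \approx -7.4444$)
$B{\left(D \right)} = 2 D \left(D + \left(13 + D\right) \left(- \frac{67}{9} + D\right)\right)$ ($B{\left(D \right)} = \left(D + \left(D + 13\right) \left(D - \frac{67}{9}\right)\right) \left(D + D\right) = \left(D + \left(13 + D\right) \left(- \frac{67}{9} + D\right)\right) 2 D = 2 D \left(D + \left(13 + D\right) \left(- \frac{67}{9} + D\right)\right)$)
$q{\left(18,-11 \right)} - \left(192 + B{\left(7 \right)}\right) = \left(18 - 11\right) - \left(192 + \frac{2}{9} \cdot 7 \left(-871 + 9 \cdot 7^{2} + 59 \cdot 7\right)\right) = 7 - \left(192 + \frac{2}{9} \cdot 7 \left(-871 + 9 \cdot 49 + 413\right)\right) = 7 - \left(192 + \frac{2}{9} \cdot 7 \left(-871 + 441 + 413\right)\right) = 7 - \left(192 + \frac{2}{9} \cdot 7 \left(-17\right)\right) = 7 - \left(192 - \frac{238}{9}\right) = 7 - \frac{1490}{9} = - \frac{1427}{9}$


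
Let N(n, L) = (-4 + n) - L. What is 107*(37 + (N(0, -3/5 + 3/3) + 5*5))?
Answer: 30816/5 ≈ 6163.2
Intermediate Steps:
N(n, L) = -4 + n - L
107*(37 + (N(0, -3/5 + 3/3) + 5*5)) = 107*(37 + ((-4 + 0 - (-3/5 + 3/3)) + 5*5)) = 107*(37 + ((-4 + 0 - (-3*⅕ + 3*(⅓))) + 25)) = 107*(37 + ((-4 + 0 - (-⅗ + 1)) + 25)) = 107*(37 + ((-4 + 0 - 1*⅖) + 25)) = 107*(37 + ((-4 + 0 - ⅖) + 25)) = 107*(37 + (-22/5 + 25)) = 107*(37 + 103/5) = 107*(288/5) = 30816/5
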